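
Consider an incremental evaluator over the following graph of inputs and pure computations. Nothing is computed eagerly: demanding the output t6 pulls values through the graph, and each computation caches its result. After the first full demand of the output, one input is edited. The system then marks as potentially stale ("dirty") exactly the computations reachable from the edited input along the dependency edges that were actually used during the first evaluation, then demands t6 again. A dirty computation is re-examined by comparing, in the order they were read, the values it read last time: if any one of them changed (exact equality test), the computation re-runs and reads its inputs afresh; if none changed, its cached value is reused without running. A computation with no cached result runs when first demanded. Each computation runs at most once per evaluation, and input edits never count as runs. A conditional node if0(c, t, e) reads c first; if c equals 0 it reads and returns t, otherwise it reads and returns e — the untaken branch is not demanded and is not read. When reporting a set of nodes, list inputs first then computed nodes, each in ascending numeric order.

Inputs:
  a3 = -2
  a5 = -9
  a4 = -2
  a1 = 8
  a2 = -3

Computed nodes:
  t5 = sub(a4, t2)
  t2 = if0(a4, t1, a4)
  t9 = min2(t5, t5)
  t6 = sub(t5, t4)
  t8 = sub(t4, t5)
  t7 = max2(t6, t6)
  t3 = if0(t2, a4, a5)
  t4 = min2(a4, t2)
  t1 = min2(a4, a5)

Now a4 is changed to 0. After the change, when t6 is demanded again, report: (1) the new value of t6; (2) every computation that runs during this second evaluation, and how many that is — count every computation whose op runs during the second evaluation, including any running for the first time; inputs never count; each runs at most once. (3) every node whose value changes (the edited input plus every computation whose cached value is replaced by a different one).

Initial pass — values computed on the first demand:
  t2 = if0(a4=-2 -> else branch a4) = -2
  t4 = min2(-2, -2) = -2
  t5 = sub(-2, -2) = 0
  t6 = sub(0, -2) = 2

Second demand — change propagation:
  t1: newly demanded (no cache) — executes and yields -9.
  t2: re-runs because a4 -2->0; a4 -2->0; new result -9.
  t4: re-runs because a4 -2->0; t2 -2->-9; new result -9.
  t5: re-runs because a4 -2->0; t2 -2->-9; new result 9.
  t6: re-runs because t5 0->9; t4 -2->-9; new result 18.

The important point: the flipped condition pulls in fresh nodes; t1 runs for the first time.

t6 now evaluates to 18.
Run set: t1, t2, t4, t5, t6 (5 run).
Changed values: a4, t2, t4, t5, t6.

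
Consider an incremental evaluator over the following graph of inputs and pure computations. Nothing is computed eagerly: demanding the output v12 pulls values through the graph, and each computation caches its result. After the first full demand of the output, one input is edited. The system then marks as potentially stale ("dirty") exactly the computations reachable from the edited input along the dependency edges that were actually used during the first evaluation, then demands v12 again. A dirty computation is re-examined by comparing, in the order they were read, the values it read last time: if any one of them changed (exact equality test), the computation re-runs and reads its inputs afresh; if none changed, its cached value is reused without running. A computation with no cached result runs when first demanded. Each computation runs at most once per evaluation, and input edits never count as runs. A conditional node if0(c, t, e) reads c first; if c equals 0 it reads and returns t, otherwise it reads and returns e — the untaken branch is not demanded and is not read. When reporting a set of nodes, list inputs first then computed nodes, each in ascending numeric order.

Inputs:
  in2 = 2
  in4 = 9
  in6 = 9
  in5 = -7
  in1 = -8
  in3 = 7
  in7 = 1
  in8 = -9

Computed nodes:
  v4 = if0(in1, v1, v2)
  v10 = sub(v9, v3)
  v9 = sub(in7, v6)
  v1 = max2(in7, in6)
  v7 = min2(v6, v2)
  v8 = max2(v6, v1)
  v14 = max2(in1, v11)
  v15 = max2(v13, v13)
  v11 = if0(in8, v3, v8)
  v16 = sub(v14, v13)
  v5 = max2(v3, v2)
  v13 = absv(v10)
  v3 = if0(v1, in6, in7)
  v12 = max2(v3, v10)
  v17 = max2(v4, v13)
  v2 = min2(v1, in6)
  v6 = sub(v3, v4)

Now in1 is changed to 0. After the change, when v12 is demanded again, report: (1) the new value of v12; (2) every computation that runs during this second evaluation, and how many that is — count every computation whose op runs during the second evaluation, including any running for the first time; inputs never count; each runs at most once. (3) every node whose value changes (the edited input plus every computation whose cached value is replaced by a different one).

v12 now evaluates to 8.
Run set: v4 (1 run).
Changed values: in1.
The important point: v4 recomputes to an identical value, and the output ends up unchanged.

Initial pass — values computed on the first demand:
  v1 = max2(1, 9) = 9
  v2 = min2(9, 9) = 9
  v3 = if0(v1=9 -> else branch in7) = 1
  v4 = if0(in1=-8 -> else branch v2) = 9
  v6 = sub(1, 9) = -8
  v9 = sub(1, -8) = 9
  v10 = sub(9, 1) = 8
  v12 = max2(1, 8) = 8

Second demand — change propagation:
  v4: re-runs because in1 -8->0; new result 9 (unchanged).
  v6: re-examined; everything it read last time is the same (v3 unchanged, v4 unchanged) — cache -8 kept, no run.
  v9: re-examined; everything it read last time is the same (in7 unchanged, v6 unchanged) — cache 9 kept, no run.
  v10: re-examined; everything it read last time is the same (v9 unchanged, v3 unchanged) — cache 8 kept, no run.
  v12: re-examined; everything it read last time is the same (v3 unchanged, v10 unchanged) — cache 8 kept, no run.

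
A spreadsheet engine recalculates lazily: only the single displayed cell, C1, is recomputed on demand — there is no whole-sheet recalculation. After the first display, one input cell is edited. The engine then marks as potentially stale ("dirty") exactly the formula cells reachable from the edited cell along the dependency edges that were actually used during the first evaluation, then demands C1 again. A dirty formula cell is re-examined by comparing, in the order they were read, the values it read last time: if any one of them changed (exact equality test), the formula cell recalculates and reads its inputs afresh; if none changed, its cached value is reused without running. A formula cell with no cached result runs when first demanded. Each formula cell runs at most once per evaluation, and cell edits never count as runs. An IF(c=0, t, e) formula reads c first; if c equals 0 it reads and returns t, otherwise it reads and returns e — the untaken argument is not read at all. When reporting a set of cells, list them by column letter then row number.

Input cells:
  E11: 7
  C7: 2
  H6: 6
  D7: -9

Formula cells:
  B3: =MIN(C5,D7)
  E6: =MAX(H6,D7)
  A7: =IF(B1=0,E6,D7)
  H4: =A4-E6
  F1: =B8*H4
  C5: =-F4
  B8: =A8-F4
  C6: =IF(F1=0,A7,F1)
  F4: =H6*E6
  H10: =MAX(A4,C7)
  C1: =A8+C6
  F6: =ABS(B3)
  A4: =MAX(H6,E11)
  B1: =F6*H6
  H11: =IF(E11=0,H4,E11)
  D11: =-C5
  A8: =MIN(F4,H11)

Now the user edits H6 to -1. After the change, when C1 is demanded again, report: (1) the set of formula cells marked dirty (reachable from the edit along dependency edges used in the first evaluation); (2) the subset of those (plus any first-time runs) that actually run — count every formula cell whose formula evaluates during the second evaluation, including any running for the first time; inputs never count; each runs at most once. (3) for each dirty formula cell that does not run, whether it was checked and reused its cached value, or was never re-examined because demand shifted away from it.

Marked dirty: A4, A8, B8, C1, C6, E6, F1, F4, H4.
Formula cells that run: A4, A7, A8, B1, B3, B8, C1, C5, C6, E6, F1, F4, F6, H4 — 14 in total.
Every dirty formula cell ran.
Key observation: a condition flipped, so demand reaches new nodes — A7, B1, B3, C5, F6 run for the first time.

First evaluation (everything demanded from the output):
  A4 = MAX(6, 7) = 7
  E6 = MAX(6, -9) = 6
  F4 = 6 * 6 = 36
  H4 = 7 - 6 = 1
  H11 = IF(E11=0: E11=7 -> else branch E11) = 7
  A8 = MIN(36, 7) = 7
  B8 = 7 - 36 = -29
  F1 = -29 * 1 = -29
  C6 = IF(F1=0: F1=-29 -> else branch F1) = -29
  C1 = 7 + -29 = -22

Propagation after the edit:
  A4: runs — H6 6->-1; result 7 (same value as before).
  E6: runs — H6 6->-1; result -1.
  F4: runs — H6 6->-1; E6 6->-1; result 1.
  A8: runs — F4 36->1; result 1.
  B8: runs — A8 7->1; F4 36->1; result 0.
  C5: demanded for the first time — runs, produces -1.
  B3: demanded for the first time — runs, produces -9.
  F6: demanded for the first time — runs, produces 9.
  B1: demanded for the first time — runs, produces -9.
  A7: demanded for the first time — runs, produces -9.
  H4: runs — E6 6->-1; result 8.
  F1: runs — B8 -29->0; H4 1->8; result 0.
  C6: runs — F1 -29->0; F1 -29->0; result -9.
  C1: runs — A8 7->1; C6 -29->-9; result -8.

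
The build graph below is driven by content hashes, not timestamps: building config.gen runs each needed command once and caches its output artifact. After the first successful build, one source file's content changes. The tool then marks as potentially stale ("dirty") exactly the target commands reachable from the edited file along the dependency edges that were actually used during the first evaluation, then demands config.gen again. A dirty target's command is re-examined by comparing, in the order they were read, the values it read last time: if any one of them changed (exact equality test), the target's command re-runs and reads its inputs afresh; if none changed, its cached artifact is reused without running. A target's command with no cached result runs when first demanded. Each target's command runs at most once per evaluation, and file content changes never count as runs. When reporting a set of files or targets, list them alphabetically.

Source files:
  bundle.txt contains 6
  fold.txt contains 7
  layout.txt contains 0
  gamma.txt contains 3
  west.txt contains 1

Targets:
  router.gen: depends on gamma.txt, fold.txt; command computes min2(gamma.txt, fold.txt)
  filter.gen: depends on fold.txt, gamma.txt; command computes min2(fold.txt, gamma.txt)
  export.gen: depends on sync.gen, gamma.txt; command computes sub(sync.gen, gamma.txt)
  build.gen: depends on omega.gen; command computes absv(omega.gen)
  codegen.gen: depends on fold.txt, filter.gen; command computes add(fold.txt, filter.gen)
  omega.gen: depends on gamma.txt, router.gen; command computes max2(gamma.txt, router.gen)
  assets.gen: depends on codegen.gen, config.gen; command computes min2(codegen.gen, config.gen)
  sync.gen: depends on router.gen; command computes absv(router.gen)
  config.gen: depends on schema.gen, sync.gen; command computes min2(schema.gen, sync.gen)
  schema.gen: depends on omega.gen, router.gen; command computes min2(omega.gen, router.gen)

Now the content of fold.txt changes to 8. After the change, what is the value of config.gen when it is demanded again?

config.gen now evaluates to 3.
The important point: router.gen recomputes to an identical value, and the output ends up unchanged.

Initial pass — values computed on the first demand:
  router.gen = min2(3, 7) = 3
  omega.gen = max2(3, 3) = 3
  schema.gen = min2(3, 3) = 3
  sync.gen = absv(3) = 3
  config.gen = min2(3, 3) = 3

Second demand — change propagation:
  router.gen: re-runs because fold.txt 7->8; new result 3 (unchanged).
  omega.gen: re-examined; everything it read last time is the same (gamma.txt unchanged, router.gen unchanged) — cache 3 kept, no run.
  schema.gen: re-examined; everything it read last time is the same (omega.gen unchanged, router.gen unchanged) — cache 3 kept, no run.
  sync.gen: re-examined; everything it read last time is the same (router.gen unchanged) — cache 3 kept, no run.
  config.gen: re-examined; everything it read last time is the same (schema.gen unchanged, sync.gen unchanged) — cache 3 kept, no run.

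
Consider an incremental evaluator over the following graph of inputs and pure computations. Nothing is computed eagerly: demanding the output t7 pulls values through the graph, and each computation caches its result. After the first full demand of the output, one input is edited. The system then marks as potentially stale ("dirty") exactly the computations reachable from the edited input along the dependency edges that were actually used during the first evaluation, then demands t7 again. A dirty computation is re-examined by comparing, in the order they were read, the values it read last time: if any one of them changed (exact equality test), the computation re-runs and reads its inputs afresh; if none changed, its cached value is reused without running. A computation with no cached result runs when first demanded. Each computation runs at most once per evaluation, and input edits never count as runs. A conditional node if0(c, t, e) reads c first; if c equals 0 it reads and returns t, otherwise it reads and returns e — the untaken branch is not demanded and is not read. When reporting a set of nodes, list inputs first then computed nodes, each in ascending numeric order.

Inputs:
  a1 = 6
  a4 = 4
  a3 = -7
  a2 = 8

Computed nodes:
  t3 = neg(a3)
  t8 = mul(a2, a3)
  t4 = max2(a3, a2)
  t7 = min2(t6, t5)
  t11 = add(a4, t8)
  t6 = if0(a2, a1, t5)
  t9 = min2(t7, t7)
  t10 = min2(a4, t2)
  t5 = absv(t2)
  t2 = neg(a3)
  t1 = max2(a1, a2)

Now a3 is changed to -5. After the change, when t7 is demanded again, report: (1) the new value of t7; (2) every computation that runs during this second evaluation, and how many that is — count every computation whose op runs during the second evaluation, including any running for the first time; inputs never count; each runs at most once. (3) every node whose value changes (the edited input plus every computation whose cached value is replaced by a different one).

Initial pass — values computed on the first demand:
  t2 = neg(-7) = 7
  t5 = absv(7) = 7
  t6 = if0(a2=8 -> else branch t5) = 7
  t7 = min2(7, 7) = 7

Second demand — change propagation:
  t2: re-runs because a3 -7->-5; new result 5.
  t5: re-runs because t2 7->5; new result 5.
  t6: re-runs because t5 7->5; new result 5.
  t7: re-runs because t6 7->5; t5 7->5; new result 5.

t7 now evaluates to 5.
Run set: t2, t5, t6, t7 (4 run).
Changed values: a3, t2, t5, t6, t7.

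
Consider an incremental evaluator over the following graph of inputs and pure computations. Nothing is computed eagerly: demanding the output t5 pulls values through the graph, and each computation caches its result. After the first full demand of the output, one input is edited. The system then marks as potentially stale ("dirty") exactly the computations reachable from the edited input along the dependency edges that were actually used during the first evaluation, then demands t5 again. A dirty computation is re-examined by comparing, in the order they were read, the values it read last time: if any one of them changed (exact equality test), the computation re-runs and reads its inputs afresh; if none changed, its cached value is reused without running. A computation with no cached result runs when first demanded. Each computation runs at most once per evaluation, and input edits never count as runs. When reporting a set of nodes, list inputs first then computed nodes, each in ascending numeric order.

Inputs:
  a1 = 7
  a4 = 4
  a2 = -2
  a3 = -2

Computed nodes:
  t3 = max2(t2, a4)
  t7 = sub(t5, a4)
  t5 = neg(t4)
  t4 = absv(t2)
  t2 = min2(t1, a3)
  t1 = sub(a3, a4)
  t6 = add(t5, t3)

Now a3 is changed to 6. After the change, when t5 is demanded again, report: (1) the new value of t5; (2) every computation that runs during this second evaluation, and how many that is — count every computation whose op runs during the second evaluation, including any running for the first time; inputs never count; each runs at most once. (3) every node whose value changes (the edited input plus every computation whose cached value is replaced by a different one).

t5 now evaluates to -2.
Run set: t1, t2, t4, t5 (4 run).
Changed values: a3, t1, t2, t4, t5.

Initial pass — values computed on the first demand:
  t1 = sub(-2, 4) = -6
  t2 = min2(-6, -2) = -6
  t4 = absv(-6) = 6
  t5 = neg(6) = -6

Second demand — change propagation:
  t1: re-runs because a3 -2->6; new result 2.
  t2: re-runs because t1 -6->2; a3 -2->6; new result 2.
  t4: re-runs because t2 -6->2; new result 2.
  t5: re-runs because t4 6->2; new result -2.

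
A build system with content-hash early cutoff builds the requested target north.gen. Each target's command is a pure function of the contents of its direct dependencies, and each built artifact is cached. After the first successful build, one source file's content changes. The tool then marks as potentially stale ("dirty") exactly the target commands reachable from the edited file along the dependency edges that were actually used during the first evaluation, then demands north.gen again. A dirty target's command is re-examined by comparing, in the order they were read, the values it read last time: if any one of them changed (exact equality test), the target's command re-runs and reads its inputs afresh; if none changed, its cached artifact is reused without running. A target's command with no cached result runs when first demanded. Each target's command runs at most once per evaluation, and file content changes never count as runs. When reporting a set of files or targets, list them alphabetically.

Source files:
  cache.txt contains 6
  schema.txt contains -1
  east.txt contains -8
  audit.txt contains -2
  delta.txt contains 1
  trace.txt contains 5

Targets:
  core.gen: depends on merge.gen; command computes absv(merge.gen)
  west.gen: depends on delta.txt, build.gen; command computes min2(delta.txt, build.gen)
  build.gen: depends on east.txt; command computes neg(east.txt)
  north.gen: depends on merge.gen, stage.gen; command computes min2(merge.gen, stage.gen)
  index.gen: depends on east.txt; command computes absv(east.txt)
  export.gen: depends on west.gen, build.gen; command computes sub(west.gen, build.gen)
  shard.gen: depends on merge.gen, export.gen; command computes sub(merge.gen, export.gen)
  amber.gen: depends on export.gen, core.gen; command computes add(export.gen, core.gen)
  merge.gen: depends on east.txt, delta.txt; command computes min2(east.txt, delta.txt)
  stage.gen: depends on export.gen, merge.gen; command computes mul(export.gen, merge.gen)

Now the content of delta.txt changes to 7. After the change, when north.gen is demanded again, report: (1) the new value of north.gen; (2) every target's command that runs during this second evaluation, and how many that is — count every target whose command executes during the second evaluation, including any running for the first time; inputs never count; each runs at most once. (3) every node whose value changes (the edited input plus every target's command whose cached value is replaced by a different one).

First evaluation (everything demanded from the output):
  build.gen = neg(-8) = 8
  merge.gen = min2(-8, 1) = -8
  west.gen = min2(1, 8) = 1
  export.gen = sub(1, 8) = -7
  stage.gen = mul(-7, -8) = 56
  north.gen = min2(-8, 56) = -8

Propagation after the edit:
  merge.gen: runs — delta.txt 1->7; result -8 (same value as before).
  west.gen: runs — delta.txt 1->7; result 7.
  export.gen: runs — west.gen 1->7; result -1.
  stage.gen: runs — export.gen -7->-1; result 8.
  north.gen: runs — stage.gen 56->8; result -8 (same value as before).

New value of north.gen: -8.
Target commands that run: export.gen, merge.gen, north.gen, stage.gen, west.gen — 5 in total.
Values that change: delta.txt, export.gen, stage.gen, west.gen.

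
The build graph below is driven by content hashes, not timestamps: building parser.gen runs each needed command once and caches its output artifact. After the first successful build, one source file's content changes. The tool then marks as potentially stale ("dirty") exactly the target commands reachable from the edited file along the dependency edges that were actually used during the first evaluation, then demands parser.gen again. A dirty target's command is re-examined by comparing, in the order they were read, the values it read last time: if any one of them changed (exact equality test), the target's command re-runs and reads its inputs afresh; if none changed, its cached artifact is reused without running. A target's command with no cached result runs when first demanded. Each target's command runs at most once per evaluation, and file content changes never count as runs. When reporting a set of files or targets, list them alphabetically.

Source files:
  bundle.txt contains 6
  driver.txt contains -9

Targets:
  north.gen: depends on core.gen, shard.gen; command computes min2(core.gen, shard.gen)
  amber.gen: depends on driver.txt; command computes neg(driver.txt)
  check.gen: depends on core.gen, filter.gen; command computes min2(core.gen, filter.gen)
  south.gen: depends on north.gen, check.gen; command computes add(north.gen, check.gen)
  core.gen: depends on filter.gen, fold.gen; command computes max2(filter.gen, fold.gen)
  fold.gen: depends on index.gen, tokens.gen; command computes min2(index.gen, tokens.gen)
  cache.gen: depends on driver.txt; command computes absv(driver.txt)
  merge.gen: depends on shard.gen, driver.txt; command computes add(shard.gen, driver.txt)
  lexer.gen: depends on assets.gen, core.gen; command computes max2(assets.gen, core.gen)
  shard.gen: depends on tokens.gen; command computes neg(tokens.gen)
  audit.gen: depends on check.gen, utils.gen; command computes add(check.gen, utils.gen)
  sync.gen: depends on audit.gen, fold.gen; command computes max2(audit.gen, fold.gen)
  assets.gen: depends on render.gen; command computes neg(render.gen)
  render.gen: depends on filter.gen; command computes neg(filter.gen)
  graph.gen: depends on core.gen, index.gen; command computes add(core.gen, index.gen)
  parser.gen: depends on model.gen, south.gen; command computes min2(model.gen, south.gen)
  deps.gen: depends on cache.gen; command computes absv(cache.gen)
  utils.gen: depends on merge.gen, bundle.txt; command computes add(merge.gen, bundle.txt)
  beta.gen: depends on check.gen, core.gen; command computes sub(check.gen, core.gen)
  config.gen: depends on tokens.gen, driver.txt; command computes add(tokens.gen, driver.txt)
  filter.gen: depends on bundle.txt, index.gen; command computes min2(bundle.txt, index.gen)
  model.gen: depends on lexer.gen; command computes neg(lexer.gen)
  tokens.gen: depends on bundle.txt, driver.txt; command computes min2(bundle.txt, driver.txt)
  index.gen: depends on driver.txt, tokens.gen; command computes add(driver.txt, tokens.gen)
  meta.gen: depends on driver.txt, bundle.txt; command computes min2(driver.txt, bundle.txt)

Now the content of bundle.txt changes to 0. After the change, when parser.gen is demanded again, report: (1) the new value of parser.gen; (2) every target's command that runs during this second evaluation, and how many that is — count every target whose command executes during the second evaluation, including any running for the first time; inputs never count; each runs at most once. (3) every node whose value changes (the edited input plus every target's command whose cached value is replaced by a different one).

Initial pass — values computed on the first demand:
  tokens.gen = min2(6, -9) = -9
  index.gen = add(-9, -9) = -18
  filter.gen = min2(6, -18) = -18
  fold.gen = min2(-18, -9) = -18
  core.gen = max2(-18, -18) = -18
  check.gen = min2(-18, -18) = -18
  render.gen = neg(-18) = 18
  assets.gen = neg(18) = -18
  lexer.gen = max2(-18, -18) = -18
  model.gen = neg(-18) = 18
  shard.gen = neg(-9) = 9
  north.gen = min2(-18, 9) = -18
  south.gen = add(-18, -18) = -36
  parser.gen = min2(18, -36) = -36

Second demand — change propagation:
  tokens.gen: re-runs because bundle.txt 6->0; new result -9 (unchanged).
  index.gen: re-examined; everything it read last time is the same (driver.txt unchanged, tokens.gen unchanged) — cache -18 kept, no run.
  filter.gen: re-runs because bundle.txt 6->0; new result -18 (unchanged).
  fold.gen: re-examined; everything it read last time is the same (index.gen unchanged, tokens.gen unchanged) — cache -18 kept, no run.
  core.gen: re-examined; everything it read last time is the same (filter.gen unchanged, fold.gen unchanged) — cache -18 kept, no run.
  check.gen: re-examined; everything it read last time is the same (core.gen unchanged, filter.gen unchanged) — cache -18 kept, no run.
  render.gen: re-examined; everything it read last time is the same (filter.gen unchanged) — cache 18 kept, no run.
  assets.gen: re-examined; everything it read last time is the same (render.gen unchanged) — cache -18 kept, no run.
  lexer.gen: re-examined; everything it read last time is the same (assets.gen unchanged, core.gen unchanged) — cache -18 kept, no run.
  model.gen: re-examined; everything it read last time is the same (lexer.gen unchanged) — cache 18 kept, no run.
  shard.gen: re-examined; everything it read last time is the same (tokens.gen unchanged) — cache 9 kept, no run.
  north.gen: re-examined; everything it read last time is the same (core.gen unchanged, shard.gen unchanged) — cache -18 kept, no run.
  south.gen: re-examined; everything it read last time is the same (north.gen unchanged, check.gen unchanged) — cache -36 kept, no run.
  parser.gen: re-examined; everything it read last time is the same (model.gen unchanged, south.gen unchanged) — cache -36 kept, no run.

The important point: at index.gen every value read last time is unchanged, so the dirty flag clears without a run.

parser.gen now evaluates to -36.
Run set: filter.gen, tokens.gen (2 run).
Changed values: bundle.txt.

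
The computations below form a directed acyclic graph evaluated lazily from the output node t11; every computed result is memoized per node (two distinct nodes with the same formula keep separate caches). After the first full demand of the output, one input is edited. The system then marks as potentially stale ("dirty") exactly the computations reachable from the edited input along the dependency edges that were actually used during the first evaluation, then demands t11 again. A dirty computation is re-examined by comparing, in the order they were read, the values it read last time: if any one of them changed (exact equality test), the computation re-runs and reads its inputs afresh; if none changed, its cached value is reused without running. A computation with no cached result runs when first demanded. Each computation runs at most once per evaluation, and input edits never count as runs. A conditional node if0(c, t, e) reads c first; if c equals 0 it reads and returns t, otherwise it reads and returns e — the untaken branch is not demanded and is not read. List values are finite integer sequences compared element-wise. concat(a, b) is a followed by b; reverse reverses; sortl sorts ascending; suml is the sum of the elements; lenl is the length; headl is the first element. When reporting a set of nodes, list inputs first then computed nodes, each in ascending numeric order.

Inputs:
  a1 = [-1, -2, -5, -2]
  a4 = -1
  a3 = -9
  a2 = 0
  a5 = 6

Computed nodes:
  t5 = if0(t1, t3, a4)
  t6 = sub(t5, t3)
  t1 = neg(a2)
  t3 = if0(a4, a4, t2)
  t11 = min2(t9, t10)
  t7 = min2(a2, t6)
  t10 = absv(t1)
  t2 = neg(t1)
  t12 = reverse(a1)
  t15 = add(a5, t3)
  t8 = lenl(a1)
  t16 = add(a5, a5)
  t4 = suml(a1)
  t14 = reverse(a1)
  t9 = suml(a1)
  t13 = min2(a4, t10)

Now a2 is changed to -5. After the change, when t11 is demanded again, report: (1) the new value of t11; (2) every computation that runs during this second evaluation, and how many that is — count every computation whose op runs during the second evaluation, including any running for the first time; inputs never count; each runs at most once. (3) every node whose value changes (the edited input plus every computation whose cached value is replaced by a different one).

First demand of the output computes:
  t1 = neg(0) = 0
  t9 = suml([-1, -2, -5, -2]) = -10
  t10 = absv(0) = 0
  t11 = min2(-10, 0) = -10

After the edit, cleaning proceeds:
  t1: a read changed (a2 0->-5) — executes, giving 5.
  t10: a read changed (t1 0->5) — executes, giving 5.
  t11: a read changed (t10 0->5) — executes, giving -10 — identical to its old value.

Demanding t11 again yields -10.
3 computations run: t1, t10, t11.
The nodes whose values change: a2, t1, t10.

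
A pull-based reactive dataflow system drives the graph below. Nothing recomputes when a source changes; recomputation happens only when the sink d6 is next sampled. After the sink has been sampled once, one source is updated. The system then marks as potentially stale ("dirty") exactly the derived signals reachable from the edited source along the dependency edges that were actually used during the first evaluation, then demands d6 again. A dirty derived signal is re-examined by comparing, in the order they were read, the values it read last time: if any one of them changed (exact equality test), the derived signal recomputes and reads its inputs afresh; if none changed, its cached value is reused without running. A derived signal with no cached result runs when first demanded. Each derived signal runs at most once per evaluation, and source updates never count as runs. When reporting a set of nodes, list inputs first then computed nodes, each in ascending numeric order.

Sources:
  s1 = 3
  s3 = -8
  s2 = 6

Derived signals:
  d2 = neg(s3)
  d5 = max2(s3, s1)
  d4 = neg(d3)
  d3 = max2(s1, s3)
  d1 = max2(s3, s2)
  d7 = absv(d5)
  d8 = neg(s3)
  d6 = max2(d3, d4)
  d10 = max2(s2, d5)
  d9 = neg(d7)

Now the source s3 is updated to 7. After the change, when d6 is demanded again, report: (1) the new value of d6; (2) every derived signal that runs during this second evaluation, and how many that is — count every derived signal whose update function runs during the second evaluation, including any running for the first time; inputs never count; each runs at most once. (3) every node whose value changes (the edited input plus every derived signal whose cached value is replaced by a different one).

New value of d6: 7.
Derived signals that run: d3, d4, d6 — 3 in total.
Values that change: s3, d3, d4, d6.

First evaluation (everything demanded from the output):
  d3 = max2(3, -8) = 3
  d4 = neg(3) = -3
  d6 = max2(3, -3) = 3

Propagation after the edit:
  d3: runs — s3 -8->7; result 7.
  d4: runs — d3 3->7; result -7.
  d6: runs — d3 3->7; d4 -3->-7; result 7.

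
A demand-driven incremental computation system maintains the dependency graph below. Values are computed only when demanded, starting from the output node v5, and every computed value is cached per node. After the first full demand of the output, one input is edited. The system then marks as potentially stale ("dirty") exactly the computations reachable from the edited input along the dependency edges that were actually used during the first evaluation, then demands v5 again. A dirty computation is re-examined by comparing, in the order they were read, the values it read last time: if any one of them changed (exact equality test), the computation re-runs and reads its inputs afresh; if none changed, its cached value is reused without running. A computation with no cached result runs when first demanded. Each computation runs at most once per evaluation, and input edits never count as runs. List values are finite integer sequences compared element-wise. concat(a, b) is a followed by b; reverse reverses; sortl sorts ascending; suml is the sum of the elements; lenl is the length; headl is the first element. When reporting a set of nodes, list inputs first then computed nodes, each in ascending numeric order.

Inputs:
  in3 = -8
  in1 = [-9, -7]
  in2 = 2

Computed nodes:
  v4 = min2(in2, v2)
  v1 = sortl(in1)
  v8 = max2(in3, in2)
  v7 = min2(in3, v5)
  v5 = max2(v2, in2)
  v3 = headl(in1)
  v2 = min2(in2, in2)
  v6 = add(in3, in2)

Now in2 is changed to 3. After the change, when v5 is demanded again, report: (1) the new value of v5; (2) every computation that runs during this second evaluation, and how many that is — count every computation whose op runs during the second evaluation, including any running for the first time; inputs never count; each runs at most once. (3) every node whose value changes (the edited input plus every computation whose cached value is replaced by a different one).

First evaluation (everything demanded from the output):
  v2 = min2(2, 2) = 2
  v5 = max2(2, 2) = 2

Propagation after the edit:
  v2: runs — in2 2->3; in2 2->3; result 3.
  v5: runs — v2 2->3; in2 2->3; result 3.

New value of v5: 3.
Computations that run: v2, v5 — 2 in total.
Values that change: in2, v2, v5.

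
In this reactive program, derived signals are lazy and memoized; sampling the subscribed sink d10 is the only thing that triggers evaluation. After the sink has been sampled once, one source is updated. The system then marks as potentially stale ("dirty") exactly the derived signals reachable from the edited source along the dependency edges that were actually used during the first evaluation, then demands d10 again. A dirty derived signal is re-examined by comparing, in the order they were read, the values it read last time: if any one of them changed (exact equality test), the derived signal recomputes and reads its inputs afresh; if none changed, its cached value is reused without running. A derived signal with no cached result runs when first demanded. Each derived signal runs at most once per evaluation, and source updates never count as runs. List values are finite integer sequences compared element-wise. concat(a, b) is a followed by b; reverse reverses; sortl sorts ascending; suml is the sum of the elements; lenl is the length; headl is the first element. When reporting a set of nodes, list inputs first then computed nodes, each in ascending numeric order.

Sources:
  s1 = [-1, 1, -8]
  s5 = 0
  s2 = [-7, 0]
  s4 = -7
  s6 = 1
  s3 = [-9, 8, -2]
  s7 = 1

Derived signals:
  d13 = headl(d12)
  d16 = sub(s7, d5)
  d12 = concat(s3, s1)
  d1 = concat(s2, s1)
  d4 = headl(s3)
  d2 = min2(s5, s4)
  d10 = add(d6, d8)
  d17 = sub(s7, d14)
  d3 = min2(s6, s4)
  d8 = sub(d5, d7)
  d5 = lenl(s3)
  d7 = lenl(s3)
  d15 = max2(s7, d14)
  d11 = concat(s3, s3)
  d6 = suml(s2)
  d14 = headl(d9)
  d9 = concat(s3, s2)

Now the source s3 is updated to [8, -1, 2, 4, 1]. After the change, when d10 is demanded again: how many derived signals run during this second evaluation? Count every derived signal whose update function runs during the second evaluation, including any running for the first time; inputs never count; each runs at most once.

First demand of the output computes:
  d5 = lenl([-9, 8, -2]) = 3
  d6 = suml([-7, 0]) = -7
  d7 = lenl([-9, 8, -2]) = 3
  d8 = sub(3, 3) = 0
  d10 = add(-7, 0) = -7

After the edit, cleaning proceeds:
  d5: a read changed (s3 [-9, 8, -2]->[8, -1, 2, 4, 1]) — executes, giving 5.
  d7: a read changed (s3 [-9, 8, -2]->[8, -1, 2, 4, 1]) — executes, giving 5.
  d8: a read changed (d5 3->5; d7 3->5) — executes, giving 0 — identical to its old value.
  d10: dirty, but its reads are unchanged (d6 unchanged, d8 unchanged); cached -7 stands.

Note the absorption at d8: it re-runs yet its value is the same, leaving the output's value untouched.

3 derived signals run: d5, d7, d8.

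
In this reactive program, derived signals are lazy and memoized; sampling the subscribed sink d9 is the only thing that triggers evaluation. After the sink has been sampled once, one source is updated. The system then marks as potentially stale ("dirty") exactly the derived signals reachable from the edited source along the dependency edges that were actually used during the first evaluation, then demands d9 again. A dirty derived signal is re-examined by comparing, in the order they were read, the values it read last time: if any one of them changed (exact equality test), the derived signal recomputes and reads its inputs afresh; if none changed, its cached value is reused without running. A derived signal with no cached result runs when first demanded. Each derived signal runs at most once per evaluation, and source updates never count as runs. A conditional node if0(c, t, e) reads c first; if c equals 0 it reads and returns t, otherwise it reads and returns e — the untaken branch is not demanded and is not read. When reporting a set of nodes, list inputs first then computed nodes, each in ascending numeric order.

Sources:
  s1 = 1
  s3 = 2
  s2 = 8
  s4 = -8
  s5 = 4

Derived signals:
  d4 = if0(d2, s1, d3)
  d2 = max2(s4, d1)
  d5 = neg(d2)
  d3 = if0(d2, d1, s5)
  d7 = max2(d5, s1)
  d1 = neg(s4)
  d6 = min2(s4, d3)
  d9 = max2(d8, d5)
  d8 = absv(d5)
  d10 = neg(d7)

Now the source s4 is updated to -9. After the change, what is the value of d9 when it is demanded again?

Demanding d9 again yields 9.

First demand of the output computes:
  d1 = neg(-8) = 8
  d2 = max2(-8, 8) = 8
  d5 = neg(8) = -8
  d8 = absv(-8) = 8
  d9 = max2(8, -8) = 8

After the edit, cleaning proceeds:
  d1: a read changed (s4 -8->-9) — executes, giving 9.
  d2: a read changed (s4 -8->-9; d1 8->9) — executes, giving 9.
  d5: a read changed (d2 8->9) — executes, giving -9.
  d8: a read changed (d5 -8->-9) — executes, giving 9.
  d9: a read changed (d8 8->9; d5 -8->-9) — executes, giving 9.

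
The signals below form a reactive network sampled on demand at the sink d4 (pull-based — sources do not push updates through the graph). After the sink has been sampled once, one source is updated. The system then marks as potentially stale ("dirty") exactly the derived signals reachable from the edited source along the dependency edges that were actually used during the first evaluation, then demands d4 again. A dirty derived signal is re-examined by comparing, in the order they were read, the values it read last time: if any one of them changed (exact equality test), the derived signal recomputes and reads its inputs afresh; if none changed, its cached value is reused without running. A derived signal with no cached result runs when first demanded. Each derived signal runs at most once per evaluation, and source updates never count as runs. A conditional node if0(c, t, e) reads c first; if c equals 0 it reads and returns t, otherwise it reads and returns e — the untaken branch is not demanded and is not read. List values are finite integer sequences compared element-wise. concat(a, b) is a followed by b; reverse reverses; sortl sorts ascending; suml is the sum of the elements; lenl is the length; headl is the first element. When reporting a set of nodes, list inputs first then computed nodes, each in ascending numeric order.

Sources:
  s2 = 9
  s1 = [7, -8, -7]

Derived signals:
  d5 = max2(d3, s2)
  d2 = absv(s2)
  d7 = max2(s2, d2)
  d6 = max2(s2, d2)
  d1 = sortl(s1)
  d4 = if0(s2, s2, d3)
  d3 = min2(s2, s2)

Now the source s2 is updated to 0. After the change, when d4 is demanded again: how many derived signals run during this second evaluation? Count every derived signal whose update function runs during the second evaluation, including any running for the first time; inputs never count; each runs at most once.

Initial pass — values computed on the first demand:
  d3 = min2(9, 9) = 9
  d4 = if0(s2=9 -> else branch d3) = 9

Second demand — change propagation:
  d3: dirty yet unreached — the second evaluation never asks for it.
  d4: re-runs because s2 9->0; new result 0.

The important point: the flipped condition redirects demand; d3 is left stale, never re-checked.

Run set: d4 (1 run).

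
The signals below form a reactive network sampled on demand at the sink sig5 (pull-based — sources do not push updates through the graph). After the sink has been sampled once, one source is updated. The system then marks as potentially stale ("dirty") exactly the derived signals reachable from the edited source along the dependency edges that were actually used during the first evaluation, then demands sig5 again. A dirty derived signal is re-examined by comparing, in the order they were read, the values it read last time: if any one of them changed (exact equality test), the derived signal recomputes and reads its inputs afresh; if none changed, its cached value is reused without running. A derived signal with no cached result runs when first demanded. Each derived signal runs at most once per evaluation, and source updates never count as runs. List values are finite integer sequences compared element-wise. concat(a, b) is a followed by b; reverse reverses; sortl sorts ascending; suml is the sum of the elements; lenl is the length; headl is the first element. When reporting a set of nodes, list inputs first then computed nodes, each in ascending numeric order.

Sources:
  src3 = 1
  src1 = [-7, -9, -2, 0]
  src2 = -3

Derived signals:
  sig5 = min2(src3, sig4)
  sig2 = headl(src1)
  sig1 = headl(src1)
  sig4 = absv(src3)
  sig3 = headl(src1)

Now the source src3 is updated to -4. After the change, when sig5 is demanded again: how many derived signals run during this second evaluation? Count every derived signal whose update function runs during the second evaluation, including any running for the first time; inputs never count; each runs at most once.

Initial pass — values computed on the first demand:
  sig4 = absv(1) = 1
  sig5 = min2(1, 1) = 1

Second demand — change propagation:
  sig4: re-runs because src3 1->-4; new result 4.
  sig5: re-runs because src3 1->-4; sig4 1->4; new result -4.

Run set: sig4, sig5 (2 run).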